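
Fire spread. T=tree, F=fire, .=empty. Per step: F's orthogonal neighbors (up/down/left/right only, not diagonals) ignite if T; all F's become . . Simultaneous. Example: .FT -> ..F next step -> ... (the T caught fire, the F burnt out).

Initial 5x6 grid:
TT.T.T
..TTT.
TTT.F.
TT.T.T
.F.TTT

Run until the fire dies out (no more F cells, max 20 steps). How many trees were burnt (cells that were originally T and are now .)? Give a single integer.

Answer: 9

Derivation:
Step 1: +2 fires, +2 burnt (F count now 2)
Step 2: +3 fires, +2 burnt (F count now 3)
Step 3: +4 fires, +3 burnt (F count now 4)
Step 4: +0 fires, +4 burnt (F count now 0)
Fire out after step 4
Initially T: 17, now '.': 22
Total burnt (originally-T cells now '.'): 9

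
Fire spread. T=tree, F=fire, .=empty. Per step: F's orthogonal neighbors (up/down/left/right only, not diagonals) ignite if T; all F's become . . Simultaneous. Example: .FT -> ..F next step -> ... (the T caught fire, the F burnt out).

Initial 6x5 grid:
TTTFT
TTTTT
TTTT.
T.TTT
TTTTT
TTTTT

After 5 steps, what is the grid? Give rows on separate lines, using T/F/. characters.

Step 1: 3 trees catch fire, 1 burn out
  TTF.F
  TTTFT
  TTTT.
  T.TTT
  TTTTT
  TTTTT
Step 2: 4 trees catch fire, 3 burn out
  TF...
  TTF.F
  TTTF.
  T.TTT
  TTTTT
  TTTTT
Step 3: 4 trees catch fire, 4 burn out
  F....
  TF...
  TTF..
  T.TFT
  TTTTT
  TTTTT
Step 4: 5 trees catch fire, 4 burn out
  .....
  F....
  TF...
  T.F.F
  TTTFT
  TTTTT
Step 5: 4 trees catch fire, 5 burn out
  .....
  .....
  F....
  T....
  TTF.F
  TTTFT

.....
.....
F....
T....
TTF.F
TTTFT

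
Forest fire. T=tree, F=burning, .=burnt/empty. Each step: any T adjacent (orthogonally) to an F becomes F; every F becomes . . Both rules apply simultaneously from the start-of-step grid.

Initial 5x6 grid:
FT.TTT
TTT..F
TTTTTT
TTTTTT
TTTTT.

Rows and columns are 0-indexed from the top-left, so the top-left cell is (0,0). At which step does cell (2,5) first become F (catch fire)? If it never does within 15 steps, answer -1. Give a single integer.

Step 1: cell (2,5)='F' (+4 fires, +2 burnt)
  -> target ignites at step 1
Step 2: cell (2,5)='.' (+5 fires, +4 burnt)
Step 3: cell (2,5)='.' (+6 fires, +5 burnt)
Step 4: cell (2,5)='.' (+5 fires, +6 burnt)
Step 5: cell (2,5)='.' (+3 fires, +5 burnt)
Step 6: cell (2,5)='.' (+1 fires, +3 burnt)
Step 7: cell (2,5)='.' (+0 fires, +1 burnt)
  fire out at step 7

1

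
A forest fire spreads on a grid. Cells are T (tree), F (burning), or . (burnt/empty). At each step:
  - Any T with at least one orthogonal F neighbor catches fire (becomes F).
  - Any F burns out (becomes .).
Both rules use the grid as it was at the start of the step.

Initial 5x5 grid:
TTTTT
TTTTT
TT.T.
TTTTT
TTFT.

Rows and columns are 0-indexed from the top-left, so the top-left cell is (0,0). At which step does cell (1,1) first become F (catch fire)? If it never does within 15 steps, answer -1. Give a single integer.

Step 1: cell (1,1)='T' (+3 fires, +1 burnt)
Step 2: cell (1,1)='T' (+3 fires, +3 burnt)
Step 3: cell (1,1)='T' (+4 fires, +3 burnt)
Step 4: cell (1,1)='F' (+3 fires, +4 burnt)
  -> target ignites at step 4
Step 5: cell (1,1)='.' (+5 fires, +3 burnt)
Step 6: cell (1,1)='.' (+3 fires, +5 burnt)
Step 7: cell (1,1)='.' (+0 fires, +3 burnt)
  fire out at step 7

4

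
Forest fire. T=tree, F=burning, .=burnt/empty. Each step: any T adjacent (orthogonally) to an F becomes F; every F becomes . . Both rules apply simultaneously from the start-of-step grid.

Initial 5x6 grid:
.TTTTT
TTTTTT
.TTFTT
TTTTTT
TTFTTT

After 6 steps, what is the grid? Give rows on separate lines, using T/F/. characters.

Step 1: 7 trees catch fire, 2 burn out
  .TTTTT
  TTTFTT
  .TF.FT
  TTFFTT
  TF.FTT
Step 2: 9 trees catch fire, 7 burn out
  .TTFTT
  TTF.FT
  .F...F
  TF..FT
  F...FT
Step 3: 7 trees catch fire, 9 burn out
  .TF.FT
  TF...F
  ......
  F....F
  .....F
Step 4: 3 trees catch fire, 7 burn out
  .F...F
  F.....
  ......
  ......
  ......
Step 5: 0 trees catch fire, 3 burn out
  ......
  ......
  ......
  ......
  ......
Step 6: 0 trees catch fire, 0 burn out
  ......
  ......
  ......
  ......
  ......

......
......
......
......
......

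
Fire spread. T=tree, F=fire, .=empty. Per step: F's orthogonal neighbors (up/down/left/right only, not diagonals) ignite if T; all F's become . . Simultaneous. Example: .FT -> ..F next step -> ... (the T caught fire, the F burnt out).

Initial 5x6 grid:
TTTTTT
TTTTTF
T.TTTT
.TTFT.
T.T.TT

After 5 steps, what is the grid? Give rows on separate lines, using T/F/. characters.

Step 1: 6 trees catch fire, 2 burn out
  TTTTTF
  TTTTF.
  T.TFTF
  .TF.F.
  T.T.TT
Step 2: 7 trees catch fire, 6 burn out
  TTTTF.
  TTTF..
  T.F.F.
  .F....
  T.F.FT
Step 3: 3 trees catch fire, 7 burn out
  TTTF..
  TTF...
  T.....
  ......
  T....F
Step 4: 2 trees catch fire, 3 burn out
  TTF...
  TF....
  T.....
  ......
  T.....
Step 5: 2 trees catch fire, 2 burn out
  TF....
  F.....
  T.....
  ......
  T.....

TF....
F.....
T.....
......
T.....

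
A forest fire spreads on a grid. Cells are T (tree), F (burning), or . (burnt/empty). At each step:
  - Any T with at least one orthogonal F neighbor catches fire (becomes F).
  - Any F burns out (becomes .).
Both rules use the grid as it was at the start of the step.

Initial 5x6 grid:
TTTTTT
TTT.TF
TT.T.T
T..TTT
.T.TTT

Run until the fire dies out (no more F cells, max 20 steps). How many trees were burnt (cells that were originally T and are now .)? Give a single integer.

Step 1: +3 fires, +1 burnt (F count now 3)
Step 2: +2 fires, +3 burnt (F count now 2)
Step 3: +3 fires, +2 burnt (F count now 3)
Step 4: +3 fires, +3 burnt (F count now 3)
Step 5: +4 fires, +3 burnt (F count now 4)
Step 6: +2 fires, +4 burnt (F count now 2)
Step 7: +2 fires, +2 burnt (F count now 2)
Step 8: +1 fires, +2 burnt (F count now 1)
Step 9: +1 fires, +1 burnt (F count now 1)
Step 10: +0 fires, +1 burnt (F count now 0)
Fire out after step 10
Initially T: 22, now '.': 29
Total burnt (originally-T cells now '.'): 21

Answer: 21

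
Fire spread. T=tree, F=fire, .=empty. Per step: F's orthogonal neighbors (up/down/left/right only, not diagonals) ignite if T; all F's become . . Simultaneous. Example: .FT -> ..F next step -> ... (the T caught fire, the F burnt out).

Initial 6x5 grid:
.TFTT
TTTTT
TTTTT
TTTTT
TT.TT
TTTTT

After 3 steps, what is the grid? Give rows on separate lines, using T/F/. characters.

Step 1: 3 trees catch fire, 1 burn out
  .F.FT
  TTFTT
  TTTTT
  TTTTT
  TT.TT
  TTTTT
Step 2: 4 trees catch fire, 3 burn out
  ....F
  TF.FT
  TTFTT
  TTTTT
  TT.TT
  TTTTT
Step 3: 5 trees catch fire, 4 burn out
  .....
  F...F
  TF.FT
  TTFTT
  TT.TT
  TTTTT

.....
F...F
TF.FT
TTFTT
TT.TT
TTTTT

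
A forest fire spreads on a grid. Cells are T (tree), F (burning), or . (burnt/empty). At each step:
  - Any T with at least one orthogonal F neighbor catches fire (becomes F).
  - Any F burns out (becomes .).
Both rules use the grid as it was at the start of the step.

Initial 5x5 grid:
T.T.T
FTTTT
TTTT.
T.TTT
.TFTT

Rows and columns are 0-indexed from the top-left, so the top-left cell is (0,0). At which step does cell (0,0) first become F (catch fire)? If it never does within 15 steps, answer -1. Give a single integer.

Step 1: cell (0,0)='F' (+6 fires, +2 burnt)
  -> target ignites at step 1
Step 2: cell (0,0)='.' (+6 fires, +6 burnt)
Step 3: cell (0,0)='.' (+4 fires, +6 burnt)
Step 4: cell (0,0)='.' (+1 fires, +4 burnt)
Step 5: cell (0,0)='.' (+1 fires, +1 burnt)
Step 6: cell (0,0)='.' (+0 fires, +1 burnt)
  fire out at step 6

1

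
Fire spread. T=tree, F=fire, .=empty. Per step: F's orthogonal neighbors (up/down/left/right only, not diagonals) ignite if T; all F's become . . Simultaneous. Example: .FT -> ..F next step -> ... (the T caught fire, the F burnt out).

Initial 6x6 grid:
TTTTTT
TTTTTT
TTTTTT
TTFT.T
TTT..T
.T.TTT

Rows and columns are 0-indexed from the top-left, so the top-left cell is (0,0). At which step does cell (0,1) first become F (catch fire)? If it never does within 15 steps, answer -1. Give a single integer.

Step 1: cell (0,1)='T' (+4 fires, +1 burnt)
Step 2: cell (0,1)='T' (+5 fires, +4 burnt)
Step 3: cell (0,1)='T' (+7 fires, +5 burnt)
Step 4: cell (0,1)='F' (+5 fires, +7 burnt)
  -> target ignites at step 4
Step 5: cell (0,1)='.' (+4 fires, +5 burnt)
Step 6: cell (0,1)='.' (+2 fires, +4 burnt)
Step 7: cell (0,1)='.' (+1 fires, +2 burnt)
Step 8: cell (0,1)='.' (+1 fires, +1 burnt)
Step 9: cell (0,1)='.' (+1 fires, +1 burnt)
Step 10: cell (0,1)='.' (+0 fires, +1 burnt)
  fire out at step 10

4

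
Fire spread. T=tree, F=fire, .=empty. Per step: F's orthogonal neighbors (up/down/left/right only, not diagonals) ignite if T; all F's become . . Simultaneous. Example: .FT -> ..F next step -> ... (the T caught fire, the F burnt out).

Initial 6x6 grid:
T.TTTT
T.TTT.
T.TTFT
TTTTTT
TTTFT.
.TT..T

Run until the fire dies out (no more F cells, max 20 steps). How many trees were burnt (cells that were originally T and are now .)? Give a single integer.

Answer: 25

Derivation:
Step 1: +7 fires, +2 burnt (F count now 7)
Step 2: +7 fires, +7 burnt (F count now 7)
Step 3: +6 fires, +7 burnt (F count now 6)
Step 4: +2 fires, +6 burnt (F count now 2)
Step 5: +1 fires, +2 burnt (F count now 1)
Step 6: +1 fires, +1 burnt (F count now 1)
Step 7: +1 fires, +1 burnt (F count now 1)
Step 8: +0 fires, +1 burnt (F count now 0)
Fire out after step 8
Initially T: 26, now '.': 35
Total burnt (originally-T cells now '.'): 25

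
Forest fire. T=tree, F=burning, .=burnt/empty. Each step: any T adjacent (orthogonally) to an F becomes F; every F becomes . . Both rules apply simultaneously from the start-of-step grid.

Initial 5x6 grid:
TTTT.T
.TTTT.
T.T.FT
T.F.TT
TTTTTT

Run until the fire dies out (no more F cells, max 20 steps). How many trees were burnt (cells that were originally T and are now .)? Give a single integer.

Step 1: +5 fires, +2 burnt (F count now 5)
Step 2: +6 fires, +5 burnt (F count now 6)
Step 3: +5 fires, +6 burnt (F count now 5)
Step 4: +2 fires, +5 burnt (F count now 2)
Step 5: +2 fires, +2 burnt (F count now 2)
Step 6: +0 fires, +2 burnt (F count now 0)
Fire out after step 6
Initially T: 21, now '.': 29
Total burnt (originally-T cells now '.'): 20

Answer: 20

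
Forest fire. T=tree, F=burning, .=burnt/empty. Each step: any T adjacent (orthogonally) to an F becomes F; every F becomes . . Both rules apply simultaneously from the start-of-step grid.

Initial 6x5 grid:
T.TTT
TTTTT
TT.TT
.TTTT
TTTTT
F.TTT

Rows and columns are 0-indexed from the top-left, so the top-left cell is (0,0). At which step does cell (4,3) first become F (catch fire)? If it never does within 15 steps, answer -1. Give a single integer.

Step 1: cell (4,3)='T' (+1 fires, +1 burnt)
Step 2: cell (4,3)='T' (+1 fires, +1 burnt)
Step 3: cell (4,3)='T' (+2 fires, +1 burnt)
Step 4: cell (4,3)='F' (+4 fires, +2 burnt)
  -> target ignites at step 4
Step 5: cell (4,3)='.' (+5 fires, +4 burnt)
Step 6: cell (4,3)='.' (+5 fires, +5 burnt)
Step 7: cell (4,3)='.' (+4 fires, +5 burnt)
Step 8: cell (4,3)='.' (+2 fires, +4 burnt)
Step 9: cell (4,3)='.' (+1 fires, +2 burnt)
Step 10: cell (4,3)='.' (+0 fires, +1 burnt)
  fire out at step 10

4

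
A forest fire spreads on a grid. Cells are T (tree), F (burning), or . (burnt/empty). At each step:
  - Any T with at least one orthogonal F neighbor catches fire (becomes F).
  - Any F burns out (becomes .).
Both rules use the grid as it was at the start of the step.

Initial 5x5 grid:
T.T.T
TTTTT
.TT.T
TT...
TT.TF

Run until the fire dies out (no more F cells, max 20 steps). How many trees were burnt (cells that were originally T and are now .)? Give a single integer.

Answer: 1

Derivation:
Step 1: +1 fires, +1 burnt (F count now 1)
Step 2: +0 fires, +1 burnt (F count now 0)
Fire out after step 2
Initially T: 16, now '.': 10
Total burnt (originally-T cells now '.'): 1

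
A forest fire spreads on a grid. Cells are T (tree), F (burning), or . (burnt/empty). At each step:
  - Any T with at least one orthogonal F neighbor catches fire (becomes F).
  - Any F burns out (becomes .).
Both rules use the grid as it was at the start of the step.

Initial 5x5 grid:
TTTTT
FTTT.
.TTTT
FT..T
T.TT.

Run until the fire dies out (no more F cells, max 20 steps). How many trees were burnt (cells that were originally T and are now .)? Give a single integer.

Step 1: +4 fires, +2 burnt (F count now 4)
Step 2: +3 fires, +4 burnt (F count now 3)
Step 3: +3 fires, +3 burnt (F count now 3)
Step 4: +2 fires, +3 burnt (F count now 2)
Step 5: +2 fires, +2 burnt (F count now 2)
Step 6: +1 fires, +2 burnt (F count now 1)
Step 7: +0 fires, +1 burnt (F count now 0)
Fire out after step 7
Initially T: 17, now '.': 23
Total burnt (originally-T cells now '.'): 15

Answer: 15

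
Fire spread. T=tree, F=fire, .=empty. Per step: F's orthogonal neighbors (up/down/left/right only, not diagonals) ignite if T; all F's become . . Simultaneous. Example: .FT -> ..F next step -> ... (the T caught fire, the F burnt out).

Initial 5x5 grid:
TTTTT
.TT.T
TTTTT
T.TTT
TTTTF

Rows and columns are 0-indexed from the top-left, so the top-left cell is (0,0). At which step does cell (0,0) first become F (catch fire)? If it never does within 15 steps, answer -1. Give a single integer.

Step 1: cell (0,0)='T' (+2 fires, +1 burnt)
Step 2: cell (0,0)='T' (+3 fires, +2 burnt)
Step 3: cell (0,0)='T' (+4 fires, +3 burnt)
Step 4: cell (0,0)='T' (+3 fires, +4 burnt)
Step 5: cell (0,0)='T' (+4 fires, +3 burnt)
Step 6: cell (0,0)='T' (+3 fires, +4 burnt)
Step 7: cell (0,0)='T' (+1 fires, +3 burnt)
Step 8: cell (0,0)='F' (+1 fires, +1 burnt)
  -> target ignites at step 8
Step 9: cell (0,0)='.' (+0 fires, +1 burnt)
  fire out at step 9

8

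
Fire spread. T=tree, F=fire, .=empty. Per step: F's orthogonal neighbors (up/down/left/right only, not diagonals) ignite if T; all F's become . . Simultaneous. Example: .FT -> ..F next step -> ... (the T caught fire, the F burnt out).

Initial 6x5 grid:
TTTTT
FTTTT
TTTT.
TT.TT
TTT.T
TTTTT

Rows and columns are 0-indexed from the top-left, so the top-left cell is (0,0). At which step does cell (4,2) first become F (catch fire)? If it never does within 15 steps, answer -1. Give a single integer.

Step 1: cell (4,2)='T' (+3 fires, +1 burnt)
Step 2: cell (4,2)='T' (+4 fires, +3 burnt)
Step 3: cell (4,2)='T' (+5 fires, +4 burnt)
Step 4: cell (4,2)='T' (+5 fires, +5 burnt)
Step 5: cell (4,2)='F' (+4 fires, +5 burnt)
  -> target ignites at step 5
Step 6: cell (4,2)='.' (+2 fires, +4 burnt)
Step 7: cell (4,2)='.' (+2 fires, +2 burnt)
Step 8: cell (4,2)='.' (+1 fires, +2 burnt)
Step 9: cell (4,2)='.' (+0 fires, +1 burnt)
  fire out at step 9

5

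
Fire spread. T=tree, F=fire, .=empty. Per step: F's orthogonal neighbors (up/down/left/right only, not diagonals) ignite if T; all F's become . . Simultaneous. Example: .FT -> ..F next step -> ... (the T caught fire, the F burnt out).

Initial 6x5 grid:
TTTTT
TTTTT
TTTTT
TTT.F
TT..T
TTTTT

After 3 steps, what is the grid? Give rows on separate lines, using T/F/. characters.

Step 1: 2 trees catch fire, 1 burn out
  TTTTT
  TTTTT
  TTTTF
  TTT..
  TT..F
  TTTTT
Step 2: 3 trees catch fire, 2 burn out
  TTTTT
  TTTTF
  TTTF.
  TTT..
  TT...
  TTTTF
Step 3: 4 trees catch fire, 3 burn out
  TTTTF
  TTTF.
  TTF..
  TTT..
  TT...
  TTTF.

TTTTF
TTTF.
TTF..
TTT..
TT...
TTTF.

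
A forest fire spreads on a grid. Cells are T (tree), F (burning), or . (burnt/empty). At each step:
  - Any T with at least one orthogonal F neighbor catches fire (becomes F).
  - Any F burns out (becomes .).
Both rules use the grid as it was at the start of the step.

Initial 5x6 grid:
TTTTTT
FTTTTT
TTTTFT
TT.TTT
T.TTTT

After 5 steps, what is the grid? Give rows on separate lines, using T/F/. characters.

Step 1: 7 trees catch fire, 2 burn out
  FTTTTT
  .FTTFT
  FTTF.F
  TT.TFT
  T.TTTT
Step 2: 11 trees catch fire, 7 burn out
  .FTTFT
  ..FF.F
  .FF...
  FT.F.F
  T.TTFT
Step 3: 7 trees catch fire, 11 burn out
  ..FF.F
  ......
  ......
  .F....
  F.TF.F
Step 4: 1 trees catch fire, 7 burn out
  ......
  ......
  ......
  ......
  ..F...
Step 5: 0 trees catch fire, 1 burn out
  ......
  ......
  ......
  ......
  ......

......
......
......
......
......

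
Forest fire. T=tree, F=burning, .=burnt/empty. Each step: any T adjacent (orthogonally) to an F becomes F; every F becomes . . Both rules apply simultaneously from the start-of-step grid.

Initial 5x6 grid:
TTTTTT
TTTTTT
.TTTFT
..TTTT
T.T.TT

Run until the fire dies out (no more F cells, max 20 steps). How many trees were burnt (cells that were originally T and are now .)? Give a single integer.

Step 1: +4 fires, +1 burnt (F count now 4)
Step 2: +7 fires, +4 burnt (F count now 7)
Step 3: +6 fires, +7 burnt (F count now 6)
Step 4: +3 fires, +6 burnt (F count now 3)
Step 5: +2 fires, +3 burnt (F count now 2)
Step 6: +1 fires, +2 burnt (F count now 1)
Step 7: +0 fires, +1 burnt (F count now 0)
Fire out after step 7
Initially T: 24, now '.': 29
Total burnt (originally-T cells now '.'): 23

Answer: 23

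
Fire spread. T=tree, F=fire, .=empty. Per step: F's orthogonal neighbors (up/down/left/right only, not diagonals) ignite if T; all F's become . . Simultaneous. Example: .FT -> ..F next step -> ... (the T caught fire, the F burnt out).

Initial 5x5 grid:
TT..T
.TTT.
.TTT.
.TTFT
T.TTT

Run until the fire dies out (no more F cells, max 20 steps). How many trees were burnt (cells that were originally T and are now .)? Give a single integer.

Step 1: +4 fires, +1 burnt (F count now 4)
Step 2: +5 fires, +4 burnt (F count now 5)
Step 3: +2 fires, +5 burnt (F count now 2)
Step 4: +1 fires, +2 burnt (F count now 1)
Step 5: +1 fires, +1 burnt (F count now 1)
Step 6: +1 fires, +1 burnt (F count now 1)
Step 7: +0 fires, +1 burnt (F count now 0)
Fire out after step 7
Initially T: 16, now '.': 23
Total burnt (originally-T cells now '.'): 14

Answer: 14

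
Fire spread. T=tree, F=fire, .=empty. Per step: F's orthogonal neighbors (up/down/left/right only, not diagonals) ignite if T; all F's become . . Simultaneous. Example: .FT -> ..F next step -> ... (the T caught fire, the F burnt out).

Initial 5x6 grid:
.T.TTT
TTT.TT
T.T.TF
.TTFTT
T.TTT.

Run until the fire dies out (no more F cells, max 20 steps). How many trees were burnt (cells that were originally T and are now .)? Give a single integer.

Answer: 19

Derivation:
Step 1: +6 fires, +2 burnt (F count now 6)
Step 2: +6 fires, +6 burnt (F count now 6)
Step 3: +2 fires, +6 burnt (F count now 2)
Step 4: +2 fires, +2 burnt (F count now 2)
Step 5: +2 fires, +2 burnt (F count now 2)
Step 6: +1 fires, +2 burnt (F count now 1)
Step 7: +0 fires, +1 burnt (F count now 0)
Fire out after step 7
Initially T: 20, now '.': 29
Total burnt (originally-T cells now '.'): 19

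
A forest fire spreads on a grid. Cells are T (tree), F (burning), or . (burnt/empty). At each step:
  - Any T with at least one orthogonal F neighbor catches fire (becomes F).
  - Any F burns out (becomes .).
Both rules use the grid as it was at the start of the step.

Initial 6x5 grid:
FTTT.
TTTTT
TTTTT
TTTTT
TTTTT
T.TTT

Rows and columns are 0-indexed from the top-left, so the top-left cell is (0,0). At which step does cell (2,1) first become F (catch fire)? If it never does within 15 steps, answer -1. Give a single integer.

Step 1: cell (2,1)='T' (+2 fires, +1 burnt)
Step 2: cell (2,1)='T' (+3 fires, +2 burnt)
Step 3: cell (2,1)='F' (+4 fires, +3 burnt)
  -> target ignites at step 3
Step 4: cell (2,1)='.' (+4 fires, +4 burnt)
Step 5: cell (2,1)='.' (+5 fires, +4 burnt)
Step 6: cell (2,1)='.' (+3 fires, +5 burnt)
Step 7: cell (2,1)='.' (+3 fires, +3 burnt)
Step 8: cell (2,1)='.' (+2 fires, +3 burnt)
Step 9: cell (2,1)='.' (+1 fires, +2 burnt)
Step 10: cell (2,1)='.' (+0 fires, +1 burnt)
  fire out at step 10

3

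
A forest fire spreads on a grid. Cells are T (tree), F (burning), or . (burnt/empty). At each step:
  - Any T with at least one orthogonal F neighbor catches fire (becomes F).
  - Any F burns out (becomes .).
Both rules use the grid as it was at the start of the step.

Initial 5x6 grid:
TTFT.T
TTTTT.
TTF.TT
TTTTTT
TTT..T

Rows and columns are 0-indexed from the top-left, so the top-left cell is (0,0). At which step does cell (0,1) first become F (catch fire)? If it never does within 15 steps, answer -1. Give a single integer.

Step 1: cell (0,1)='F' (+5 fires, +2 burnt)
  -> target ignites at step 1
Step 2: cell (0,1)='.' (+7 fires, +5 burnt)
Step 3: cell (0,1)='.' (+5 fires, +7 burnt)
Step 4: cell (0,1)='.' (+3 fires, +5 burnt)
Step 5: cell (0,1)='.' (+2 fires, +3 burnt)
Step 6: cell (0,1)='.' (+0 fires, +2 burnt)
  fire out at step 6

1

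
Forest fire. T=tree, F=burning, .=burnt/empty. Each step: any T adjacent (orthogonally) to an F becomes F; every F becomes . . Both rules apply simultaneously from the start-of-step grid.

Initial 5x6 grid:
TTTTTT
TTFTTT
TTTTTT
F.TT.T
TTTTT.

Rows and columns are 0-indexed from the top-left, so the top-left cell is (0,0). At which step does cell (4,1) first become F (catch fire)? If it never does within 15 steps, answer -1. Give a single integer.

Step 1: cell (4,1)='T' (+6 fires, +2 burnt)
Step 2: cell (4,1)='F' (+8 fires, +6 burnt)
  -> target ignites at step 2
Step 3: cell (4,1)='.' (+6 fires, +8 burnt)
Step 4: cell (4,1)='.' (+3 fires, +6 burnt)
Step 5: cell (4,1)='.' (+2 fires, +3 burnt)
Step 6: cell (4,1)='.' (+0 fires, +2 burnt)
  fire out at step 6

2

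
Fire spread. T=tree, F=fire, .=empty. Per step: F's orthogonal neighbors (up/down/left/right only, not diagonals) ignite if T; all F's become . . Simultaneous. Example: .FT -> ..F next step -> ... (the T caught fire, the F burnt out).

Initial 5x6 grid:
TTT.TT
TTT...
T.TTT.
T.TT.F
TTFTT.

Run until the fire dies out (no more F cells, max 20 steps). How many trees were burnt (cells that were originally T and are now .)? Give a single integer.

Answer: 17

Derivation:
Step 1: +3 fires, +2 burnt (F count now 3)
Step 2: +4 fires, +3 burnt (F count now 4)
Step 3: +3 fires, +4 burnt (F count now 3)
Step 4: +4 fires, +3 burnt (F count now 4)
Step 5: +2 fires, +4 burnt (F count now 2)
Step 6: +1 fires, +2 burnt (F count now 1)
Step 7: +0 fires, +1 burnt (F count now 0)
Fire out after step 7
Initially T: 19, now '.': 28
Total burnt (originally-T cells now '.'): 17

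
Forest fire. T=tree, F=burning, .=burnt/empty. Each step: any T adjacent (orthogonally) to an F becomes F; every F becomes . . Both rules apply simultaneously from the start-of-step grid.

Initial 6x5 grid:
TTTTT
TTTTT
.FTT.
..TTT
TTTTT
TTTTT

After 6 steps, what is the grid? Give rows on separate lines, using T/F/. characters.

Step 1: 2 trees catch fire, 1 burn out
  TTTTT
  TFTTT
  ..FT.
  ..TTT
  TTTTT
  TTTTT
Step 2: 5 trees catch fire, 2 burn out
  TFTTT
  F.FTT
  ...F.
  ..FTT
  TTTTT
  TTTTT
Step 3: 5 trees catch fire, 5 burn out
  F.FTT
  ...FT
  .....
  ...FT
  TTFTT
  TTTTT
Step 4: 6 trees catch fire, 5 burn out
  ...FT
  ....F
  .....
  ....F
  TF.FT
  TTFTT
Step 5: 5 trees catch fire, 6 burn out
  ....F
  .....
  .....
  .....
  F...F
  TF.FT
Step 6: 2 trees catch fire, 5 burn out
  .....
  .....
  .....
  .....
  .....
  F...F

.....
.....
.....
.....
.....
F...F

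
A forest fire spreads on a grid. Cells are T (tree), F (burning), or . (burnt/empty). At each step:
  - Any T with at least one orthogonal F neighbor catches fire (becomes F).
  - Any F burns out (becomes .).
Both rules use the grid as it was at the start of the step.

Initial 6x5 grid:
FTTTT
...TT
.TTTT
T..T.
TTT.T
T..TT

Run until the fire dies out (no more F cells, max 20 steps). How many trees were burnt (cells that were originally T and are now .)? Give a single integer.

Answer: 11

Derivation:
Step 1: +1 fires, +1 burnt (F count now 1)
Step 2: +1 fires, +1 burnt (F count now 1)
Step 3: +1 fires, +1 burnt (F count now 1)
Step 4: +2 fires, +1 burnt (F count now 2)
Step 5: +2 fires, +2 burnt (F count now 2)
Step 6: +3 fires, +2 burnt (F count now 3)
Step 7: +1 fires, +3 burnt (F count now 1)
Step 8: +0 fires, +1 burnt (F count now 0)
Fire out after step 8
Initially T: 19, now '.': 22
Total burnt (originally-T cells now '.'): 11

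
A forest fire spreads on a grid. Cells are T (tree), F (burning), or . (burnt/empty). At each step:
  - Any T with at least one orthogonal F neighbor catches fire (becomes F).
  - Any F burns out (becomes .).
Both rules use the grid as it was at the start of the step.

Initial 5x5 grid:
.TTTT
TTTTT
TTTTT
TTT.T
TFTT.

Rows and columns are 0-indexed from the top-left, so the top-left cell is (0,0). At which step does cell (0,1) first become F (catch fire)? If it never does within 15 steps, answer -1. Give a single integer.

Step 1: cell (0,1)='T' (+3 fires, +1 burnt)
Step 2: cell (0,1)='T' (+4 fires, +3 burnt)
Step 3: cell (0,1)='T' (+3 fires, +4 burnt)
Step 4: cell (0,1)='F' (+4 fires, +3 burnt)
  -> target ignites at step 4
Step 5: cell (0,1)='.' (+3 fires, +4 burnt)
Step 6: cell (0,1)='.' (+3 fires, +3 burnt)
Step 7: cell (0,1)='.' (+1 fires, +3 burnt)
Step 8: cell (0,1)='.' (+0 fires, +1 burnt)
  fire out at step 8

4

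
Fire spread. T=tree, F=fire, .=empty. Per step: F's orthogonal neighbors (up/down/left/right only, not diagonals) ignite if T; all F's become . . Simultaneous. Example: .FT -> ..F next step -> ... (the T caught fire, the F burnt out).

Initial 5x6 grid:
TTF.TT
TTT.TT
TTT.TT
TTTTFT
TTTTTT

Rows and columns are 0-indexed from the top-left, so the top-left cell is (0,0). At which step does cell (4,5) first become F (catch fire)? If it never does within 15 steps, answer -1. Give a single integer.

Step 1: cell (4,5)='T' (+6 fires, +2 burnt)
Step 2: cell (4,5)='F' (+8 fires, +6 burnt)
  -> target ignites at step 2
Step 3: cell (4,5)='.' (+6 fires, +8 burnt)
Step 4: cell (4,5)='.' (+4 fires, +6 burnt)
Step 5: cell (4,5)='.' (+1 fires, +4 burnt)
Step 6: cell (4,5)='.' (+0 fires, +1 burnt)
  fire out at step 6

2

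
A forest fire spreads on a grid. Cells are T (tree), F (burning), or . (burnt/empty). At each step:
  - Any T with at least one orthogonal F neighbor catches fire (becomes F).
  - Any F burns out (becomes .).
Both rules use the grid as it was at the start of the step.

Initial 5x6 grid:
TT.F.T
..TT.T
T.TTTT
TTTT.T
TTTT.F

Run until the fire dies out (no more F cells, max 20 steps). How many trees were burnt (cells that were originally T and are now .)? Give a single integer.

Step 1: +2 fires, +2 burnt (F count now 2)
Step 2: +3 fires, +2 burnt (F count now 3)
Step 3: +4 fires, +3 burnt (F count now 4)
Step 4: +3 fires, +4 burnt (F count now 3)
Step 5: +2 fires, +3 burnt (F count now 2)
Step 6: +2 fires, +2 burnt (F count now 2)
Step 7: +2 fires, +2 burnt (F count now 2)
Step 8: +0 fires, +2 burnt (F count now 0)
Fire out after step 8
Initially T: 20, now '.': 28
Total burnt (originally-T cells now '.'): 18

Answer: 18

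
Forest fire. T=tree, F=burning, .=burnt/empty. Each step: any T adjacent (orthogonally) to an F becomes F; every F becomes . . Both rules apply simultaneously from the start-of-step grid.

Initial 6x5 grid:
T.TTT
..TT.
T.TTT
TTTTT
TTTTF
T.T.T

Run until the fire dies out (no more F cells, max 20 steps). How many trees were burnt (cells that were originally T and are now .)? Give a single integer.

Answer: 21

Derivation:
Step 1: +3 fires, +1 burnt (F count now 3)
Step 2: +3 fires, +3 burnt (F count now 3)
Step 3: +4 fires, +3 burnt (F count now 4)
Step 4: +4 fires, +4 burnt (F count now 4)
Step 5: +4 fires, +4 burnt (F count now 4)
Step 6: +3 fires, +4 burnt (F count now 3)
Step 7: +0 fires, +3 burnt (F count now 0)
Fire out after step 7
Initially T: 22, now '.': 29
Total burnt (originally-T cells now '.'): 21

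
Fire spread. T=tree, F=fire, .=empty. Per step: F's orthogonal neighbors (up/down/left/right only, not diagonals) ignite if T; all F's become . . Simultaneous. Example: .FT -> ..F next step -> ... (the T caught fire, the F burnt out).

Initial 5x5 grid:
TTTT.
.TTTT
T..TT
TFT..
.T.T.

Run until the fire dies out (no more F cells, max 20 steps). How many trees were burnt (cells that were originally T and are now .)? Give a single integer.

Step 1: +3 fires, +1 burnt (F count now 3)
Step 2: +1 fires, +3 burnt (F count now 1)
Step 3: +0 fires, +1 burnt (F count now 0)
Fire out after step 3
Initially T: 15, now '.': 14
Total burnt (originally-T cells now '.'): 4

Answer: 4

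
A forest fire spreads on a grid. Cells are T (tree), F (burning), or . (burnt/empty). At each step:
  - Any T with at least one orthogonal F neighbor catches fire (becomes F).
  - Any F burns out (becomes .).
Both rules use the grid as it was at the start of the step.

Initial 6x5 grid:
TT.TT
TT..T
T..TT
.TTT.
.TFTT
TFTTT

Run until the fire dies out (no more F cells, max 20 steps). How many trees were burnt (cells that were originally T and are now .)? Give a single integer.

Answer: 15

Derivation:
Step 1: +5 fires, +2 burnt (F count now 5)
Step 2: +4 fires, +5 burnt (F count now 4)
Step 3: +2 fires, +4 burnt (F count now 2)
Step 4: +1 fires, +2 burnt (F count now 1)
Step 5: +1 fires, +1 burnt (F count now 1)
Step 6: +1 fires, +1 burnt (F count now 1)
Step 7: +1 fires, +1 burnt (F count now 1)
Step 8: +0 fires, +1 burnt (F count now 0)
Fire out after step 8
Initially T: 20, now '.': 25
Total burnt (originally-T cells now '.'): 15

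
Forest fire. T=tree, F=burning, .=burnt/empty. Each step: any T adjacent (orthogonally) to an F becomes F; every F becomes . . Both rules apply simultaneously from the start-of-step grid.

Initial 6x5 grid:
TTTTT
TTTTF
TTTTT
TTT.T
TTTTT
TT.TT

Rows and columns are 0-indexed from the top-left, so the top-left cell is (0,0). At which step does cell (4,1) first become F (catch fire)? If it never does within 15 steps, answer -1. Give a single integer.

Step 1: cell (4,1)='T' (+3 fires, +1 burnt)
Step 2: cell (4,1)='T' (+4 fires, +3 burnt)
Step 3: cell (4,1)='T' (+4 fires, +4 burnt)
Step 4: cell (4,1)='T' (+6 fires, +4 burnt)
Step 5: cell (4,1)='T' (+5 fires, +6 burnt)
Step 6: cell (4,1)='F' (+2 fires, +5 burnt)
  -> target ignites at step 6
Step 7: cell (4,1)='.' (+2 fires, +2 burnt)
Step 8: cell (4,1)='.' (+1 fires, +2 burnt)
Step 9: cell (4,1)='.' (+0 fires, +1 burnt)
  fire out at step 9

6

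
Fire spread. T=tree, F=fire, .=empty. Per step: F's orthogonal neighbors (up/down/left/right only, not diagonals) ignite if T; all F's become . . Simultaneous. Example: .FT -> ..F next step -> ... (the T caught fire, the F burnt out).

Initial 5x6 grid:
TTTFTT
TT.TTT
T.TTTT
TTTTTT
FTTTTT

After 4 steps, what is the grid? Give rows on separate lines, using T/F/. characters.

Step 1: 5 trees catch fire, 2 burn out
  TTF.FT
  TT.FTT
  T.TTTT
  FTTTTT
  .FTTTT
Step 2: 7 trees catch fire, 5 burn out
  TF...F
  TT..FT
  F.TFTT
  .FTTTT
  ..FTTT
Step 3: 9 trees catch fire, 7 burn out
  F.....
  FF...F
  ..F.FT
  ..FFTT
  ...FTT
Step 4: 3 trees catch fire, 9 burn out
  ......
  ......
  .....F
  ....FT
  ....FT

......
......
.....F
....FT
....FT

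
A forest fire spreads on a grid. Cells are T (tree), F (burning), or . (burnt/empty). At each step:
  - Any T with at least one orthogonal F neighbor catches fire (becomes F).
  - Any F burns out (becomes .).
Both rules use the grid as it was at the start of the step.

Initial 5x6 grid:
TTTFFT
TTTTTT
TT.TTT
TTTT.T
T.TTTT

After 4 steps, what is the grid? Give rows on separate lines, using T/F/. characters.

Step 1: 4 trees catch fire, 2 burn out
  TTF..F
  TTTFFT
  TT.TTT
  TTTT.T
  T.TTTT
Step 2: 5 trees catch fire, 4 burn out
  TF....
  TTF..F
  TT.FFT
  TTTT.T
  T.TTTT
Step 3: 4 trees catch fire, 5 burn out
  F.....
  TF....
  TT...F
  TTTF.T
  T.TTTT
Step 4: 5 trees catch fire, 4 burn out
  ......
  F.....
  TF....
  TTF..F
  T.TFTT

......
F.....
TF....
TTF..F
T.TFTT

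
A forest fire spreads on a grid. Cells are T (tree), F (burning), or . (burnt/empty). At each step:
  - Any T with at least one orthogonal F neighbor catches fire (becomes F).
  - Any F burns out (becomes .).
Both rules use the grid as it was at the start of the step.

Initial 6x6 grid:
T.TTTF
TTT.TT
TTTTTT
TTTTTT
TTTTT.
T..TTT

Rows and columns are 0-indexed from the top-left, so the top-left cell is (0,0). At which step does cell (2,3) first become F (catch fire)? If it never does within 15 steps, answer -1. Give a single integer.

Step 1: cell (2,3)='T' (+2 fires, +1 burnt)
Step 2: cell (2,3)='T' (+3 fires, +2 burnt)
Step 3: cell (2,3)='T' (+3 fires, +3 burnt)
Step 4: cell (2,3)='F' (+3 fires, +3 burnt)
  -> target ignites at step 4
Step 5: cell (2,3)='.' (+4 fires, +3 burnt)
Step 6: cell (2,3)='.' (+5 fires, +4 burnt)
Step 7: cell (2,3)='.' (+6 fires, +5 burnt)
Step 8: cell (2,3)='.' (+2 fires, +6 burnt)
Step 9: cell (2,3)='.' (+1 fires, +2 burnt)
Step 10: cell (2,3)='.' (+1 fires, +1 burnt)
Step 11: cell (2,3)='.' (+0 fires, +1 burnt)
  fire out at step 11

4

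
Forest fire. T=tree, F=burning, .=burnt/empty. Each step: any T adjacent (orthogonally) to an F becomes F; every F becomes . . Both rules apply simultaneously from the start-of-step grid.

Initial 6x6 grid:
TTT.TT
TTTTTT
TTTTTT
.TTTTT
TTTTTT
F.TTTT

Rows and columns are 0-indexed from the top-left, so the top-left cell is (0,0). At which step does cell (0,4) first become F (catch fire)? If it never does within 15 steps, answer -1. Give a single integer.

Step 1: cell (0,4)='T' (+1 fires, +1 burnt)
Step 2: cell (0,4)='T' (+1 fires, +1 burnt)
Step 3: cell (0,4)='T' (+2 fires, +1 burnt)
Step 4: cell (0,4)='T' (+4 fires, +2 burnt)
Step 5: cell (0,4)='T' (+6 fires, +4 burnt)
Step 6: cell (0,4)='T' (+7 fires, +6 burnt)
Step 7: cell (0,4)='T' (+6 fires, +7 burnt)
Step 8: cell (0,4)='T' (+2 fires, +6 burnt)
Step 9: cell (0,4)='F' (+2 fires, +2 burnt)
  -> target ignites at step 9
Step 10: cell (0,4)='.' (+1 fires, +2 burnt)
Step 11: cell (0,4)='.' (+0 fires, +1 burnt)
  fire out at step 11

9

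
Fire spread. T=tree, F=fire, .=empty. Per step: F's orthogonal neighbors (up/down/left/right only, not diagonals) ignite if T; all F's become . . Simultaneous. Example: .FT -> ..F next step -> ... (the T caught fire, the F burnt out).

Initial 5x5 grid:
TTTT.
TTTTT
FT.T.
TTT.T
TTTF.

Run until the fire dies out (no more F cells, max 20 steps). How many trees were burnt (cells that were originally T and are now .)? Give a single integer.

Answer: 17

Derivation:
Step 1: +4 fires, +2 burnt (F count now 4)
Step 2: +6 fires, +4 burnt (F count now 6)
Step 3: +2 fires, +6 burnt (F count now 2)
Step 4: +2 fires, +2 burnt (F count now 2)
Step 5: +3 fires, +2 burnt (F count now 3)
Step 6: +0 fires, +3 burnt (F count now 0)
Fire out after step 6
Initially T: 18, now '.': 24
Total burnt (originally-T cells now '.'): 17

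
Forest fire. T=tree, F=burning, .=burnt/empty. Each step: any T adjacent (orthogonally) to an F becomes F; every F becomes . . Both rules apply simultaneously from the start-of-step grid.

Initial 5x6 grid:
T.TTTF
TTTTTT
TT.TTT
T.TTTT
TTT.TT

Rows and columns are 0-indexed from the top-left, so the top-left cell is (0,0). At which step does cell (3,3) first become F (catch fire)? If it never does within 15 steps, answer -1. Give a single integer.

Step 1: cell (3,3)='T' (+2 fires, +1 burnt)
Step 2: cell (3,3)='T' (+3 fires, +2 burnt)
Step 3: cell (3,3)='T' (+4 fires, +3 burnt)
Step 4: cell (3,3)='T' (+4 fires, +4 burnt)
Step 5: cell (3,3)='F' (+3 fires, +4 burnt)
  -> target ignites at step 5
Step 6: cell (3,3)='.' (+3 fires, +3 burnt)
Step 7: cell (3,3)='.' (+3 fires, +3 burnt)
Step 8: cell (3,3)='.' (+2 fires, +3 burnt)
Step 9: cell (3,3)='.' (+1 fires, +2 burnt)
Step 10: cell (3,3)='.' (+0 fires, +1 burnt)
  fire out at step 10

5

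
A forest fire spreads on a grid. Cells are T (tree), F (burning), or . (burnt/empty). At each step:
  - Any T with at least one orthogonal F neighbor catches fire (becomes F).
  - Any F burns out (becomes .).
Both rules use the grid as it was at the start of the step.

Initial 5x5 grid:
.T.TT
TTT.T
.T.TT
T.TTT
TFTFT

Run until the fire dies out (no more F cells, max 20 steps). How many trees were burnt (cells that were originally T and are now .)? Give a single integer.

Step 1: +4 fires, +2 burnt (F count now 4)
Step 2: +4 fires, +4 burnt (F count now 4)
Step 3: +1 fires, +4 burnt (F count now 1)
Step 4: +1 fires, +1 burnt (F count now 1)
Step 5: +1 fires, +1 burnt (F count now 1)
Step 6: +1 fires, +1 burnt (F count now 1)
Step 7: +0 fires, +1 burnt (F count now 0)
Fire out after step 7
Initially T: 17, now '.': 20
Total burnt (originally-T cells now '.'): 12

Answer: 12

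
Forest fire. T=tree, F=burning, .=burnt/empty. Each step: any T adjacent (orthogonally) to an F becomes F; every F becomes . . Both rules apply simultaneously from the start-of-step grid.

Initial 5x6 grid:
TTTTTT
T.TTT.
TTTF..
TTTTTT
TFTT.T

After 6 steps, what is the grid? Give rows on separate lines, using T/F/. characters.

Step 1: 6 trees catch fire, 2 burn out
  TTTTTT
  T.TFT.
  TTF...
  TFTFTT
  F.FT.T
Step 2: 8 trees catch fire, 6 burn out
  TTTFTT
  T.F.F.
  TF....
  F.F.FT
  ...F.T
Step 3: 4 trees catch fire, 8 burn out
  TTF.FT
  T.....
  F.....
  .....F
  .....T
Step 4: 4 trees catch fire, 4 burn out
  TF...F
  F.....
  ......
  ......
  .....F
Step 5: 1 trees catch fire, 4 burn out
  F.....
  ......
  ......
  ......
  ......
Step 6: 0 trees catch fire, 1 burn out
  ......
  ......
  ......
  ......
  ......

......
......
......
......
......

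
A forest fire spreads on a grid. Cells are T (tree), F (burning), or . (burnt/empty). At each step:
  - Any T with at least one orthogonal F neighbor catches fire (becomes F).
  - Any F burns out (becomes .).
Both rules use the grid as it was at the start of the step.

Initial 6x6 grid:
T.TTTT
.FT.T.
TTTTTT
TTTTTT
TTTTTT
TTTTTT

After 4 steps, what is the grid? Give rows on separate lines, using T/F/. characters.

Step 1: 2 trees catch fire, 1 burn out
  T.TTTT
  ..F.T.
  TFTTTT
  TTTTTT
  TTTTTT
  TTTTTT
Step 2: 4 trees catch fire, 2 burn out
  T.FTTT
  ....T.
  F.FTTT
  TFTTTT
  TTTTTT
  TTTTTT
Step 3: 5 trees catch fire, 4 burn out
  T..FTT
  ....T.
  ...FTT
  F.FTTT
  TFTTTT
  TTTTTT
Step 4: 6 trees catch fire, 5 burn out
  T...FT
  ....T.
  ....FT
  ...FTT
  F.FTTT
  TFTTTT

T...FT
....T.
....FT
...FTT
F.FTTT
TFTTTT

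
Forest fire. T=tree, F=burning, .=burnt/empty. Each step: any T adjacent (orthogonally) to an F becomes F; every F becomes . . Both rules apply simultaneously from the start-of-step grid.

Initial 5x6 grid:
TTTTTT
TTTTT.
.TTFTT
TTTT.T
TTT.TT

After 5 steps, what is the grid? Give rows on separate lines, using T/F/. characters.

Step 1: 4 trees catch fire, 1 burn out
  TTTTTT
  TTTFT.
  .TF.FT
  TTTF.T
  TTT.TT
Step 2: 6 trees catch fire, 4 burn out
  TTTFTT
  TTF.F.
  .F...F
  TTF..T
  TTT.TT
Step 3: 6 trees catch fire, 6 burn out
  TTF.FT
  TF....
  ......
  TF...F
  TTF.TT
Step 4: 6 trees catch fire, 6 burn out
  TF...F
  F.....
  ......
  F.....
  TF..TF
Step 5: 3 trees catch fire, 6 burn out
  F.....
  ......
  ......
  ......
  F...F.

F.....
......
......
......
F...F.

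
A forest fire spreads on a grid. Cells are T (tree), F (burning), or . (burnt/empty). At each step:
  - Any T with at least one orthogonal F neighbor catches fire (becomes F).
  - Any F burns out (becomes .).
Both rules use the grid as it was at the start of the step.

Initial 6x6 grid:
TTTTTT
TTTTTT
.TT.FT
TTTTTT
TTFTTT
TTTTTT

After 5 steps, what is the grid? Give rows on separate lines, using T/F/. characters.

Step 1: 7 trees catch fire, 2 burn out
  TTTTTT
  TTTTFT
  .TT..F
  TTFTFT
  TF.FTT
  TTFTTT
Step 2: 11 trees catch fire, 7 burn out
  TTTTFT
  TTTF.F
  .TF...
  TF.F.F
  F...FT
  TF.FTT
Step 3: 8 trees catch fire, 11 burn out
  TTTF.F
  TTF...
  .F....
  F.....
  .....F
  F...FT
Step 4: 3 trees catch fire, 8 burn out
  TTF...
  TF....
  ......
  ......
  ......
  .....F
Step 5: 2 trees catch fire, 3 burn out
  TF....
  F.....
  ......
  ......
  ......
  ......

TF....
F.....
......
......
......
......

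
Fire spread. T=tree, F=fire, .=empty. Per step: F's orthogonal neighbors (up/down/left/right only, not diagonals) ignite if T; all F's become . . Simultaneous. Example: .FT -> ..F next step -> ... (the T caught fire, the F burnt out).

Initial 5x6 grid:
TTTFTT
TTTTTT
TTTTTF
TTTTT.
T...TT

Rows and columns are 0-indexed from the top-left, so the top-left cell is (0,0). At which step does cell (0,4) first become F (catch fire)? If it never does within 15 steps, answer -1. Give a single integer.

Step 1: cell (0,4)='F' (+5 fires, +2 burnt)
  -> target ignites at step 1
Step 2: cell (0,4)='.' (+6 fires, +5 burnt)
Step 3: cell (0,4)='.' (+5 fires, +6 burnt)
Step 4: cell (0,4)='.' (+4 fires, +5 burnt)
Step 5: cell (0,4)='.' (+2 fires, +4 burnt)
Step 6: cell (0,4)='.' (+1 fires, +2 burnt)
Step 7: cell (0,4)='.' (+1 fires, +1 burnt)
Step 8: cell (0,4)='.' (+0 fires, +1 burnt)
  fire out at step 8

1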